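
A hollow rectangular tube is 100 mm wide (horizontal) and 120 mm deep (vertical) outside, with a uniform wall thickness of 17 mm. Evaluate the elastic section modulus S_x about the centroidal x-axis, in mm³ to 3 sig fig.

S_x ≈ 1.82 × 10⁵ mm³

Treat the section as a set of non-overlapping primitives; coordinates are from the bounding-box lower-left.
Outer rectangle: 100 × 120, A = 12 000 mm², y = 60 mm, Ī = 14 400 000 mm⁴.
Inner void (subtracted): 66 × 86, A = 5 676 mm², y = 60 mm, Ī = 3 498 308 mm⁴.
By symmetry the centroid is at mid-height, ȳ = 60 mm.
All pieces are centred on the centroidal x-axis, so I = ΣĪ (holes subtracted) = 10 901 692 mm⁴.
Extreme fibre distance c = 60 mm; S = I/c = 181 695 mm³.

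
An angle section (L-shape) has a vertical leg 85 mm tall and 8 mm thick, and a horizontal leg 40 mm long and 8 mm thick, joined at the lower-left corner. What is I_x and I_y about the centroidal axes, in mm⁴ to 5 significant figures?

Break the section into simple shapes (no overlaps), measuring from the bottom-left corner of the bounding box.
Vertical leg: 8 × 85, A = 680 mm², y = 42.5 mm, Ī = 409416.7 mm⁴.
Horizontal leg (remainder): 32 × 8, A = 256 mm², y = 4 mm, Ī = 1365.333 mm⁴.
Centroid: ȳ = ΣA·y / ΣA = 31.97009 mm.
Transfer each piece to the centroidal x-axis using Ī + A·d² with d = y − 31.97009:
  vertical leg: d = 10.52991 mm → contributes +484814.5 mm⁴
  horizontal leg (remainder): d = -27.97009 mm → contributes +201640.7 mm⁴
Total I = 686455.2 mm⁴.
For the y-axis: x̄ = 9.470085 mm.
Repeating about the centroidal y-axis gives I_y = 99865.16 mm⁴.

I_x ≈ 6.8646 × 10⁵ mm⁴, I_y ≈ 9.9865 × 10⁴ mm⁴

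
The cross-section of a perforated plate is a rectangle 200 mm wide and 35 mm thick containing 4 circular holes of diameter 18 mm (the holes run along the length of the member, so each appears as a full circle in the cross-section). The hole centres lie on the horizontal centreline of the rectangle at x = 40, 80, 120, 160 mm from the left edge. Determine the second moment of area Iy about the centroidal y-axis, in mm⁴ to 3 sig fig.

Iy ≈ 2.13 × 10⁷ mm⁴

Treat the section as a set of non-overlapping primitives; coordinates are from the bounding-box lower-left.
Plate: 200 × 35, A = 7 000 mm², x = 100 mm, Ī = 23 333 333 mm⁴.
Hole 1 (subtracted): ⌀18, A = 254.47 mm², x = 40 mm, Ī = 5 153 mm⁴.
Hole 2 (subtracted): ⌀18, A = 254.47 mm², x = 80 mm, Ī = 5 153 mm⁴.
Hole 3 (subtracted): ⌀18, A = 254.47 mm², x = 120 mm, Ī = 5 153 mm⁴.
Hole 4 (subtracted): ⌀18, A = 254.47 mm², x = 160 mm, Ī = 5 153 mm⁴.
By symmetry the centroid is at mid-width, x̄ = 100 mm.
Transfer each piece to the centroidal y-axis using Ī + A·d² with d = x − 100:
  plate: d = 0 mm → contributes +23 333 333 mm⁴
  hole 1: d = -60 mm → contributes −921 241 mm⁴
  hole 2: d = -20 mm → contributes −106 941 mm⁴
  hole 3: d = 20 mm → contributes −106 941 mm⁴
  hole 4: d = 60 mm → contributes −921 241 mm⁴
Total I = 21 276 969 mm⁴.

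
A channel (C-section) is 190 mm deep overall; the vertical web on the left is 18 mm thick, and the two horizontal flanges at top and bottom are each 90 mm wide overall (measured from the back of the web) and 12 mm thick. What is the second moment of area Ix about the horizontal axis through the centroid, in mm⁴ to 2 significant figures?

Split into non-overlapping primitives; take the origin at the lower-left of the bounding box.
Web: 18 × 190, A = 3 420 mm², y = 95 mm, Ī = 10 288 500 mm⁴.
Top flange (beyond web): 72 × 12, A = 864 mm², y = 184 mm, Ī = 10 368 mm⁴.
Bottom flange (beyond web): 72 × 12, A = 864 mm², y = 6 mm, Ī = 10 368 mm⁴.
By symmetry the centroid is at mid-height, ȳ = 95 mm.
Transfer each piece to the horizontal axis through the centroid using Ī + A·d² with d = y − 95:
  web: d = 0 mm → contributes +10 288 500 mm⁴
  top flange (beyond web): d = 89 mm → contributes +6 854 112 mm⁴
  bottom flange (beyond web): d = -89 mm → contributes +6 854 112 mm⁴
Total I = 23 996 724 mm⁴.

Ix ≈ 2.4 × 10⁷ mm⁴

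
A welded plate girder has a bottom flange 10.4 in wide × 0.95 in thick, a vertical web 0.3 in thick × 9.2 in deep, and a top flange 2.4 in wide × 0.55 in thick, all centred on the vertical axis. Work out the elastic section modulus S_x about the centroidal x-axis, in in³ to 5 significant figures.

S_x ≈ 20.438 in³

Split into non-overlapping primitives; take the origin at the lower-left of the bounding box.
Bottom plate: 10.4 × 0.95, A = 9.88 in², y = 0.475 in, Ī = 0.7430583 in⁴.
Web plate: 0.3 × 9.2, A = 2.76 in², y = 5.55 in, Ī = 19.4672 in⁴.
Top plate: 2.4 × 0.55, A = 1.32 in², y = 10.425 in, Ī = 0.033275 in⁴.
Centroid: ȳ = ΣA·y / ΣA = 2.419198 in.
Transfer each piece to the centroidal x-axis using Ī + A·d² with d = y − 2.419198:
  bottom plate: d = -1.944198 in → contributes +38.08852 in⁴
  web plate: d = 3.130802 in → contributes +46.52051 in⁴
  top plate: d = 8.005802 in → contributes +84.63586 in⁴
Total I = 169.2449 in⁴.
Extreme fibre distance c = 8.280802 in; S = I/c = 20.43822 in³.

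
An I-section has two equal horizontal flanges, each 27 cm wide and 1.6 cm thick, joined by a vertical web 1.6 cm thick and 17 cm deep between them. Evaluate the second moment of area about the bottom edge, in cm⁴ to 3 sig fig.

Break the section into simple shapes (no overlaps), measuring from the bottom-left corner of the bounding box.
Bottom flange: 27 × 1.6, A = 43.2 cm², y = 0.8 cm, Ī = 9.216 cm⁴.
Web: 1.6 × 17, A = 27.2 cm², y = 10.1 cm, Ī = 655.07 cm⁴.
Top flange: 27 × 1.6, A = 43.2 cm², y = 19.4 cm, Ī = 9.216 cm⁴.
Transfer each piece to a horizontal axis along the bottom face using Ī + A·d² with d = y − 0:
  bottom flange: d = 0.8 cm → contributes +36.864 cm⁴
  web: d = 10.1 cm → contributes +3429.7 cm⁴
  top flange: d = 19.4 cm → contributes +16 268 cm⁴
Total I = 19 735 cm⁴.

I_base ≈ 1.97 × 10⁴ cm⁴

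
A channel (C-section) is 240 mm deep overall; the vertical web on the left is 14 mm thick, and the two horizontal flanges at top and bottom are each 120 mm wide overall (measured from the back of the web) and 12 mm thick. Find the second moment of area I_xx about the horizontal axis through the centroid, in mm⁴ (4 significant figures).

Split into non-overlapping primitives; take the origin at the lower-left of the bounding box.
Web: 14 × 240, A = 3 360 mm², y = 120 mm, Ī = 16 128 000 mm⁴.
Top flange (beyond web): 106 × 12, A = 1 272 mm², y = 234 mm, Ī = 15 264 mm⁴.
Bottom flange (beyond web): 106 × 12, A = 1 272 mm², y = 6 mm, Ī = 15 264 mm⁴.
By symmetry the centroid is at mid-height, ȳ = 120 mm.
Transfer each piece to the horizontal axis through the centroid using Ī + A·d² with d = y − 120:
  web: d = 0 mm → contributes +16 128 000 mm⁴
  top flange (beyond web): d = 114 mm → contributes +16 546 176 mm⁴
  bottom flange (beyond web): d = -114 mm → contributes +16 546 176 mm⁴
Total I = 49 220 352 mm⁴.

I_xx ≈ 4.922 × 10⁷ mm⁴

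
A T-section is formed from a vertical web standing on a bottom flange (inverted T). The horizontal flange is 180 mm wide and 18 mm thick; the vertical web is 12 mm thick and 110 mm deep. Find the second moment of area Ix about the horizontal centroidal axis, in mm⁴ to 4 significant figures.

Ix ≈ 5.260 × 10⁶ mm⁴

Treat the section as a set of non-overlapping primitives; coordinates are from the bounding-box lower-left.
Flange: 180 × 18, A = 3 240 mm², y = 9 mm, Ī = 87 480 mm⁴.
Web: 12 × 110, A = 1 320 mm², y = 73 mm, Ī = 1 331 000 mm⁴.
Centroid: ȳ = ΣA·y / ΣA = 27.5263 mm.
Transfer each piece to the horizontal centroidal axis using Ī + A·d² with d = y − 27.5263:
  flange: d = -18.5263 mm → contributes +1 199 527 mm⁴
  web: d = 45.4737 mm → contributes +4 060 570 mm⁴
Total I = 5 260 097 mm⁴.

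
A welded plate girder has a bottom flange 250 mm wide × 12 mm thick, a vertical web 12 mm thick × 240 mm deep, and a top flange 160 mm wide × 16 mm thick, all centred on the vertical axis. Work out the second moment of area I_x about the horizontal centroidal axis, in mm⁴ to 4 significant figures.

I_x ≈ 1.032 × 10⁸ mm⁴

Break the section into simple shapes (no overlaps), measuring from the bottom-left corner of the bounding box.
Bottom plate: 250 × 12, A = 3 000 mm², y = 6 mm, Ī = 36 000 mm⁴.
Web plate: 12 × 240, A = 2 880 mm², y = 132 mm, Ī = 13 824 000 mm⁴.
Top plate: 160 × 16, A = 2 560 mm², y = 260 mm, Ī = 54613.3 mm⁴.
Centroid: ȳ = ΣA·y / ΣA = 126.038 mm.
Transfer each piece to the horizontal centroidal axis using Ī + A·d² with d = y − 126.038:
  bottom plate: d = -120.038 mm → contributes +43 263 303 mm⁴
  web plate: d = 5.96209 mm → contributes +13 926 374 mm⁴
  top plate: d = 133.962 mm → contributes +45 995 965 mm⁴
Total I = 103 185 641 mm⁴.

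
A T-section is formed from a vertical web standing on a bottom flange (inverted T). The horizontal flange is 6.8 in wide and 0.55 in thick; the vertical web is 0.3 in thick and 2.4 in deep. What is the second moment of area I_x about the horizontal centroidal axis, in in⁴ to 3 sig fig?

Split into non-overlapping primitives; take the origin at the lower-left of the bounding box.
Flange: 6.8 × 0.55, A = 3.74 in², y = 0.275 in, Ī = 0.094279 in⁴.
Web: 0.3 × 2.4, A = 0.72 in², y = 1.75 in, Ī = 0.3456 in⁴.
Centroid: ȳ = ΣA·y / ΣA = 0.51312 in.
Transfer each piece to the horizontal centroidal axis using Ī + A·d² with d = y − 0.51312:
  flange: d = -0.23812 in → contributes +0.30634 in⁴
  web: d = 1.2369 in → contributes +1.4471 in⁴
Total I = 1.7534 in⁴.

I_x ≈ 1.75 in⁴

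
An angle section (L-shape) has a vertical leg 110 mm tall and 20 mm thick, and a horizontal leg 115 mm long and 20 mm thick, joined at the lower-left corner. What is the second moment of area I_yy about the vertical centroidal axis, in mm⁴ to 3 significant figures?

Decompose the section into non-overlapping parts with the origin at the bottom-left of its bounding rectangle.
Vertical leg: 20 × 110, A = 2 200 mm², x = 10 mm, Ī = 73 333 mm⁴.
Horizontal leg (remainder): 95 × 20, A = 1 900 mm², x = 67.5 mm, Ī = 1 428 958 mm⁴.
Centroid: x̄ = ΣA·x / ΣA = 36.646 mm.
Transfer each piece to the vertical centroidal axis using Ī + A·d² with d = x − 36.646:
  vertical leg: d = -26.646 mm → contributes +1 635 394 mm⁴
  horizontal leg (remainder): d = 30.854 mm → contributes +3 237 660 mm⁴
Total I = 4 873 054 mm⁴.

I_yy ≈ 4.87 × 10⁶ mm⁴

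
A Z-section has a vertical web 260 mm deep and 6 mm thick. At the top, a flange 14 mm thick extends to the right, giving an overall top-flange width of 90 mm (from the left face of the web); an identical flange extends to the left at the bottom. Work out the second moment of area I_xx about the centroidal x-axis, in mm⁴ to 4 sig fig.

Split into non-overlapping primitives; take the origin at the lower-left of the bounding box.
Web: 6 × 260, A = 1 560 mm², y = 130 mm, Ī = 8 788 000 mm⁴.
Top flange (beyond web): 84 × 14, A = 1 176 mm², y = 253 mm, Ī = 19 208 mm⁴.
Bottom flange (beyond web): 84 × 14, A = 1 176 mm², y = 7 mm, Ī = 19 208 mm⁴.
Centroid: ȳ = ΣA·y / ΣA = 130 mm.
Transfer each piece to the centroidal x-axis using Ī + A·d² with d = y − 130:
  web: d = 0 mm → contributes +8 788 000 mm⁴
  top flange (beyond web): d = 123 mm → contributes +17 810 912 mm⁴
  bottom flange (beyond web): d = -123 mm → contributes +17 810 912 mm⁴
Total I = 44 409 824 mm⁴.

I_xx ≈ 4.441 × 10⁷ mm⁴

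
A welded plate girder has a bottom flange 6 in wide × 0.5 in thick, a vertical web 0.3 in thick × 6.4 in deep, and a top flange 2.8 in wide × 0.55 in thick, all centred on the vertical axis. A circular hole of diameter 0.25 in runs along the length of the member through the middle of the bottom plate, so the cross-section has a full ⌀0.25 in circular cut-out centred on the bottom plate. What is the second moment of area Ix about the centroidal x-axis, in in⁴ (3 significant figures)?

Decompose the section into non-overlapping parts with the origin at the bottom-left of its bounding rectangle.
Bottom plate: 6 × 0.5, A = 3 in², y = 0.25 in, Ī = 0.0625 in⁴.
Web plate: 0.3 × 6.4, A = 1.92 in², y = 3.7 in, Ī = 6.5536 in⁴.
Top plate: 2.8 × 0.55, A = 1.54 in², y = 7.175 in, Ī = 0.038821 in⁴.
Hole (subtracted): ⌀0.25, A = 0.049087 in², y = 0.25 in, Ī = 0.00019175 in⁴.
Centroid: ȳ = ΣA·y / ΣA = 2.9467 in.
Transfer each piece to the centroidal x-axis using Ī + A·d² with d = y − 2.9467:
  bottom plate: d = -2.6967 in → contributes +21.88 in⁴
  web plate: d = 0.75327 in → contributes +7.643 in⁴
  top plate: d = 4.2283 in → contributes +27.571 in⁴
  hole: d = -2.6967 in → contributes −0.35717 in⁴
Total I = 56.737 in⁴.

Ix ≈ 56.7 in⁴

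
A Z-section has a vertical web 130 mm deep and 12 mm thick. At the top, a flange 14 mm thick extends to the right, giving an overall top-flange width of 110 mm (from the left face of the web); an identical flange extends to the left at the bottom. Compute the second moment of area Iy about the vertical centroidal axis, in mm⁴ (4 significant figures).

Iy ≈ 1.052 × 10⁷ mm⁴

Break the section into simple shapes (no overlaps), measuring from the bottom-left corner of the bounding box.
Web: 12 × 130, A = 1 560 mm², x = 104 mm, Ī = 18 720 mm⁴.
Top flange (beyond web): 98 × 14, A = 1 372 mm², x = 159 mm, Ī = 1 098 057 mm⁴.
Bottom flange (beyond web): 98 × 14, A = 1 372 mm², x = 49 mm, Ī = 1 098 057 mm⁴.
Centroid: x̄ = ΣA·x / ΣA = 104 mm.
Transfer each piece to the vertical centroidal axis using Ī + A·d² with d = x − 104:
  web: d = 0 mm → contributes +18 720 mm⁴
  top flange (beyond web): d = 55 mm → contributes +5 248 357 mm⁴
  bottom flange (beyond web): d = -55 mm → contributes +5 248 357 mm⁴
Total I = 10 515 435 mm⁴.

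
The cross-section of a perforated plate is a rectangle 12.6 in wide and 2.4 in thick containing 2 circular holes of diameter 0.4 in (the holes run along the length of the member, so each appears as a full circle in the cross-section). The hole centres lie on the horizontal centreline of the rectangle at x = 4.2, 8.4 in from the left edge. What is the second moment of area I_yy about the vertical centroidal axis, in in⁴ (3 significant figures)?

I_yy ≈ 399 in⁴

Treat the section as a set of non-overlapping primitives; coordinates are from the bounding-box lower-left.
Plate: 12.6 × 2.4, A = 30.24 in², x = 6.3 in, Ī = 400.08 in⁴.
Hole 1 (subtracted): ⌀0.4, A = 0.12566 in², x = 4.2 in, Ī = 0.0012566 in⁴.
Hole 2 (subtracted): ⌀0.4, A = 0.12566 in², x = 8.4 in, Ī = 0.0012566 in⁴.
By symmetry the centroid is at mid-width, x̄ = 6.3 in.
Transfer each piece to the vertical centroidal axis using Ī + A·d² with d = x − 6.3:
  plate: d = 0 in → contributes +400.08 in⁴
  hole 1: d = -2.1 in → contributes −0.55543 in⁴
  hole 2: d = 2.1 in → contributes −0.55543 in⁴
Total I = 398.96 in⁴.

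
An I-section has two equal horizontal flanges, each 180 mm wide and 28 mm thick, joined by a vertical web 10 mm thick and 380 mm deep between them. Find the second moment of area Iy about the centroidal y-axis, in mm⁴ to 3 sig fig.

Iy ≈ 2.72 × 10⁷ mm⁴

Treat the section as a set of non-overlapping primitives; coordinates are from the bounding-box lower-left.
Bottom flange: 180 × 28, A = 5 040 mm², x = 90 mm, Ī = 13 608 000 mm⁴.
Web: 10 × 380, A = 3 800 mm², x = 90 mm, Ī = 31 667 mm⁴.
Top flange: 180 × 28, A = 5 040 mm², x = 90 mm, Ī = 13 608 000 mm⁴.
By symmetry the centroid is at mid-width, x̄ = 90 mm.
All pieces are centred on the centroidal y-axis, so I = ΣĪ = 27 247 667 mm⁴.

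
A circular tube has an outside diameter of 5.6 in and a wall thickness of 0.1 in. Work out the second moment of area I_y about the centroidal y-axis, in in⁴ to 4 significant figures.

Break the section into simple shapes (no overlaps), measuring from the bottom-left corner of the bounding box.
Outer circle: ⌀5.6, A = 24.6301 in², x = 2.8 in, Ī = 48.275 in⁴.
Bore (subtracted): ⌀5.4, A = 22.9022 in², x = 2.8 in, Ī = 41.7393 in⁴.
By symmetry the centroid is at mid-width, x̄ = 2.8 in.
All pieces are centred on the centroidal y-axis, so I = ΣĪ (holes subtracted) = 6.53569 in⁴.

I_y ≈ 6.536 in⁴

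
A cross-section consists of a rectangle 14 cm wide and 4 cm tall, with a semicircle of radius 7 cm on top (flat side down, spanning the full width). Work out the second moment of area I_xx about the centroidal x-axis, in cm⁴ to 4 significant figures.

Break the section into simple shapes (no overlaps), measuring from the bottom-left corner of the bounding box.
Rectangular body: 14 × 4, A = 56 cm², y = 2 cm, Ī = 74.6667 cm⁴.
Semicircular cap: semicircle r = 7, A = 76.969 cm², y = 6.97089 cm, Ī = 263.526 cm⁴.
Centroid: ȳ = ΣA·y / ΣA = 4.8774 cm.
Transfer each piece to the centroidal x-axis using Ī + A·d² with d = y − 4.8774:
  rectangular body: d = -2.8774 cm → contributes +538.314 cm⁴
  semicircular cap: d = 2.09349 cm → contributes +600.86 cm⁴
Total I = 1139.17 cm⁴.

I_xx ≈ 1139 cm⁴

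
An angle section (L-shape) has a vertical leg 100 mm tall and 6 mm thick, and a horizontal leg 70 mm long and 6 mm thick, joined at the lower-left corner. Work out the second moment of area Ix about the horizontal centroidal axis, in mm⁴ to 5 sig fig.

Split into non-overlapping primitives; take the origin at the lower-left of the bounding box.
Vertical leg: 6 × 100, A = 600 mm², y = 50 mm, Ī = 500 000 mm⁴.
Horizontal leg (remainder): 64 × 6, A = 384 mm², y = 3 mm, Ī = 1 152 mm⁴.
Centroid: ȳ = ΣA·y / ΣA = 31.65854 mm.
Transfer each piece to the horizontal centroidal axis using Ī + A·d² with d = y − 31.65854:
  vertical leg: d = 18.34146 mm → contributes +701845.6 mm⁴
  horizontal leg (remainder): d = -28.65854 mm → contributes +316535.7 mm⁴
Total I = 1 018 381 mm⁴.

Ix ≈ 1.0184 × 10⁶ mm⁴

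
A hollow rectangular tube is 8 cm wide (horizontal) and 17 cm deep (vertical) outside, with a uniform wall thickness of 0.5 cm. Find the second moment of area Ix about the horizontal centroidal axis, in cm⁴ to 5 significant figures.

Decompose the section into non-overlapping parts with the origin at the bottom-left of its bounding rectangle.
Outer rectangle: 8 × 17, A = 136 cm², y = 8.5 cm, Ī = 3275.333 cm⁴.
Inner void (subtracted): 7 × 16, A = 112 cm², y = 8.5 cm, Ī = 2389.333 cm⁴.
By symmetry the centroid is at mid-height, ȳ = 8.5 cm.
All pieces are centred on the horizontal centroidal axis, so I = ΣĪ (holes subtracted) = 886 cm⁴.

Ix ≈ 886.00 cm⁴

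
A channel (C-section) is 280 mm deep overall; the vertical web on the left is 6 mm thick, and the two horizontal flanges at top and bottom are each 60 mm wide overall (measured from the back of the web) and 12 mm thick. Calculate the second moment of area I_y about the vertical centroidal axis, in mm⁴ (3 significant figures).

I_y ≈ 9.78 × 10⁵ mm⁴

Treat the section as a set of non-overlapping primitives; coordinates are from the bounding-box lower-left.
Web: 6 × 280, A = 1 680 mm², x = 3 mm, Ī = 5 040 mm⁴.
Top flange (beyond web): 54 × 12, A = 648 mm², x = 33 mm, Ī = 157 464 mm⁴.
Bottom flange (beyond web): 54 × 12, A = 648 mm², x = 33 mm, Ī = 157 464 mm⁴.
Centroid: x̄ = ΣA·x / ΣA = 16.065 mm.
Transfer each piece to the vertical centroidal axis using Ī + A·d² with d = x − 16.065:
  web: d = -13.065 mm → contributes +291 785 mm⁴
  top flange (beyond web): d = 16.935 mm → contributes +343 317 mm⁴
  bottom flange (beyond web): d = 16.935 mm → contributes +343 317 mm⁴
Total I = 978 420 mm⁴.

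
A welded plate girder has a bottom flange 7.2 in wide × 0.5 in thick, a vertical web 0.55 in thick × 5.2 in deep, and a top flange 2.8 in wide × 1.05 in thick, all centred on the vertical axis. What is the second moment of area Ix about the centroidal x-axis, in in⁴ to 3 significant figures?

Break the section into simple shapes (no overlaps), measuring from the bottom-left corner of the bounding box.
Bottom plate: 7.2 × 0.5, A = 3.6 in², y = 0.25 in, Ī = 0.075 in⁴.
Web plate: 0.55 × 5.2, A = 2.86 in², y = 3.1 in, Ī = 6.4445 in⁴.
Top plate: 2.8 × 1.05, A = 2.94 in², y = 6.225 in, Ī = 0.27011 in⁴.
Centroid: ȳ = ΣA·y / ΣA = 2.9859 in.
Transfer each piece to the centroidal x-axis using Ī + A·d² with d = y − 2.9859:
  bottom plate: d = -2.7359 in → contributes +27.022 in⁴
  web plate: d = 0.1141 in → contributes +6.4818 in⁴
  top plate: d = 3.2391 in → contributes +31.116 in⁴
Total I = 64.619 in⁴.

Ix ≈ 64.6 in⁴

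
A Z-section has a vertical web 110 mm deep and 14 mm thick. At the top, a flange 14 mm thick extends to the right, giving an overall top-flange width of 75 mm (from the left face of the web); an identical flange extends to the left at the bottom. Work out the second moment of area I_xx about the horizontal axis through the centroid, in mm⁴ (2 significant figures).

I_xx ≈ 5.5 × 10⁶ mm⁴

Split into non-overlapping primitives; take the origin at the lower-left of the bounding box.
Web: 14 × 110, A = 1 540 mm², y = 55 mm, Ī = 1 552 833 mm⁴.
Top flange (beyond web): 61 × 14, A = 854 mm², y = 103 mm, Ī = 13 949 mm⁴.
Bottom flange (beyond web): 61 × 14, A = 854 mm², y = 7 mm, Ī = 13 949 mm⁴.
Centroid: ȳ = ΣA·y / ΣA = 55 mm.
Transfer each piece to the horizontal axis through the centroid using Ī + A·d² with d = y − 55:
  web: d = 0 mm → contributes +1 552 833 mm⁴
  top flange (beyond web): d = 48 mm → contributes +1 981 565 mm⁴
  bottom flange (beyond web): d = -48 mm → contributes +1 981 565 mm⁴
Total I = 5 515 963 mm⁴.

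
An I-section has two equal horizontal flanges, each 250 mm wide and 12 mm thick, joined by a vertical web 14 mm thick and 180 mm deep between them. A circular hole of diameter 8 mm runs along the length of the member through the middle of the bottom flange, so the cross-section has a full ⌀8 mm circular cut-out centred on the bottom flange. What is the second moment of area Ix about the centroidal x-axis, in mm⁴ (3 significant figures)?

Decompose the section into non-overlapping parts with the origin at the bottom-left of its bounding rectangle.
Bottom flange: 250 × 12, A = 3 000 mm², y = 6 mm, Ī = 36 000 mm⁴.
Web: 14 × 180, A = 2 520 mm², y = 102 mm, Ī = 6 804 000 mm⁴.
Top flange: 250 × 12, A = 3 000 mm², y = 198 mm, Ī = 36 000 mm⁴.
Hole (subtracted): ⌀8, A = 50.265 mm², y = 6 mm, Ī = 201.06 mm⁴.
Centroid: ȳ = ΣA·y / ΣA = 102.57 mm.
Transfer each piece to the centroidal x-axis using Ī + A·d² with d = y − 102.57:
  bottom flange: d = -96.57 mm → contributes +28 013 140 mm⁴
  web: d = -0.56973 mm → contributes +6 804 818 mm⁴
  top flange: d = 95.43 mm → contributes +27 356 808 mm⁴
  hole: d = -96.57 mm → contributes −468 963 mm⁴
Total I = 61 705 803 mm⁴.

Ix ≈ 6.17 × 10⁷ mm⁴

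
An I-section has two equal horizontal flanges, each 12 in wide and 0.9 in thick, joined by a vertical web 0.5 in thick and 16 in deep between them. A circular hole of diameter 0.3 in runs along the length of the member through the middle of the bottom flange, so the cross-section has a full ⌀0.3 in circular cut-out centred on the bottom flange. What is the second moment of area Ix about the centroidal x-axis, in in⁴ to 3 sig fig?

Ix ≈ 1710 in⁴

Break the section into simple shapes (no overlaps), measuring from the bottom-left corner of the bounding box.
Bottom flange: 12 × 0.9, A = 10.8 in², y = 0.45 in, Ī = 0.729 in⁴.
Web: 0.5 × 16, A = 8 in², y = 8.9 in, Ī = 170.67 in⁴.
Top flange: 12 × 0.9, A = 10.8 in², y = 17.35 in, Ī = 0.729 in⁴.
Hole (subtracted): ⌀0.3, A = 0.070686 in², y = 0.45 in, Ī = 0.00039761 in⁴.
Centroid: ȳ = ΣA·y / ΣA = 8.9202 in.
Transfer each piece to the centroidal x-axis using Ī + A·d² with d = y − 8.9202:
  bottom flange: d = -8.4702 in → contributes +775.57 in⁴
  web: d = -0.020227 in → contributes +170.67 in⁴
  top flange: d = 8.4298 in → contributes +768.19 in⁴
  hole: d = -8.4702 in → contributes −5.0717 in⁴
Total I = 1709.4 in⁴.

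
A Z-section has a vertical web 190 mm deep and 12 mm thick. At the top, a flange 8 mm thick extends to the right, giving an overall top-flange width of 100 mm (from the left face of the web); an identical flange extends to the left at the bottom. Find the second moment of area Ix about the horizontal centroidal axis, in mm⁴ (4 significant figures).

Break the section into simple shapes (no overlaps), measuring from the bottom-left corner of the bounding box.
Web: 12 × 190, A = 2 280 mm², y = 95 mm, Ī = 6 859 000 mm⁴.
Top flange (beyond web): 88 × 8, A = 704 mm², y = 186 mm, Ī = 3754.67 mm⁴.
Bottom flange (beyond web): 88 × 8, A = 704 mm², y = 4 mm, Ī = 3754.67 mm⁴.
Centroid: ȳ = ΣA·y / ΣA = 95 mm.
Transfer each piece to the horizontal centroidal axis using Ī + A·d² with d = y − 95:
  web: d = 0 mm → contributes +6 859 000 mm⁴
  top flange (beyond web): d = 91 mm → contributes +5 833 579 mm⁴
  bottom flange (beyond web): d = -91 mm → contributes +5 833 579 mm⁴
Total I = 18 526 157 mm⁴.

Ix ≈ 1.853 × 10⁷ mm⁴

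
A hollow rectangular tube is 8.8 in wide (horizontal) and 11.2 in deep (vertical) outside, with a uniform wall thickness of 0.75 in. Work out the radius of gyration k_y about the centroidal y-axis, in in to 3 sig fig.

Break the section into simple shapes (no overlaps), measuring from the bottom-left corner of the bounding box.
Outer rectangle: 8.8 × 11.2, A = 98.56 in², x = 4.4 in, Ī = 636.04 in⁴.
Inner void (subtracted): 7.3 × 9.7, A = 70.81 in², x = 4.4 in, Ī = 314.46 in⁴.
By symmetry the centroid is at mid-width, x̄ = 4.4 in.
All pieces are centred on the centroidal y-axis, so I = ΣĪ (holes subtracted) = 321.59 in⁴.
Radius of gyration: k = √(I/A) = √(321.59 / 27.75) = 3.4042 in.

k_y ≈ 3.40 in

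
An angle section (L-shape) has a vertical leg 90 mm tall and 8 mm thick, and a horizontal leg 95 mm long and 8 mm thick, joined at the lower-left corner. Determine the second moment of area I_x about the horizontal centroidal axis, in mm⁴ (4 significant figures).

I_x ≈ 1.085 × 10⁶ mm⁴

Break the section into simple shapes (no overlaps), measuring from the bottom-left corner of the bounding box.
Vertical leg: 8 × 90, A = 720 mm², y = 45 mm, Ī = 486 000 mm⁴.
Horizontal leg (remainder): 87 × 8, A = 696 mm², y = 4 mm, Ī = 3 712 mm⁴.
Centroid: ȳ = ΣA·y / ΣA = 24.8475 mm.
Transfer each piece to the horizontal centroidal axis using Ī + A·d² with d = y − 24.8475:
  vertical leg: d = 20.1525 mm → contributes +778 410 mm⁴
  horizontal leg (remainder): d = -20.8475 mm → contributes +306 205 mm⁴
Total I = 1 084 615 mm⁴.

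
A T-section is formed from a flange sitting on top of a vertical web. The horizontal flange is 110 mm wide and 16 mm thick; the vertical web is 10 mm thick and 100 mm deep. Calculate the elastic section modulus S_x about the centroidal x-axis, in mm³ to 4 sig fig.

Split into non-overlapping primitives; take the origin at the lower-left of the bounding box.
Flange: 110 × 16, A = 1 760 mm², y = 108 mm, Ī = 37546.7 mm⁴.
Web: 10 × 100, A = 1 000 mm², y = 50 mm, Ī = 833 333 mm⁴.
Centroid: ȳ = ΣA·y / ΣA = 86.9855 mm.
Transfer each piece to the centroidal x-axis using Ī + A·d² with d = y − 86.9855:
  flange: d = 21.0145 mm → contributes +814 778 mm⁴
  web: d = -36.9855 mm → contributes +2 201 261 mm⁴
Total I = 3 016 039 mm⁴.
Extreme fibre distance c = 86.9855 mm; S = I/c = 34672.9 mm³.

S_x ≈ 3.467 × 10⁴ mm³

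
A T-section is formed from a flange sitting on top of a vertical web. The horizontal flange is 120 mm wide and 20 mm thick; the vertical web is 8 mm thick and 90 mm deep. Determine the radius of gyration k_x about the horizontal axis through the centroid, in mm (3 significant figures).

k_x ≈ 26.8 mm

Split into non-overlapping primitives; take the origin at the lower-left of the bounding box.
Flange: 120 × 20, A = 2 400 mm², y = 100 mm, Ī = 80 000 mm⁴.
Web: 8 × 90, A = 720 mm², y = 45 mm, Ī = 486 000 mm⁴.
Centroid: ȳ = ΣA·y / ΣA = 87.308 mm.
Transfer each piece to the horizontal axis through the centroid using Ī + A·d² with d = y − 87.308:
  flange: d = 12.692 mm → contributes +466 627 mm⁴
  web: d = -42.308 mm → contributes +1 774 757 mm⁴
Total I = 2 241 385 mm⁴.
Radius of gyration: k = √(I/A) = √(2 241 385 / 3 120) = 26.803 mm.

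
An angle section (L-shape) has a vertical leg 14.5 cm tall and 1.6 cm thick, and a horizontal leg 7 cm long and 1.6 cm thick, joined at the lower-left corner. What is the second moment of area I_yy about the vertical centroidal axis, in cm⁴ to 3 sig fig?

Decompose the section into non-overlapping parts with the origin at the bottom-left of its bounding rectangle.
Vertical leg: 1.6 × 14.5, A = 23.2 cm², x = 0.8 cm, Ī = 4.9493 cm⁴.
Horizontal leg (remainder): 5.4 × 1.6, A = 8.64 cm², x = 4.3 cm, Ī = 20.995 cm⁴.
Centroid: x̄ = ΣA·x / ΣA = 1.7497 cm.
Transfer each piece to the vertical centroidal axis using Ī + A·d² with d = x − 1.7497:
  vertical leg: d = -0.94975 cm → contributes +25.876 cm⁴
  horizontal leg (remainder): d = 2.5503 cm → contributes +77.188 cm⁴
Total I = 103.06 cm⁴.

I_yy ≈ 103 cm⁴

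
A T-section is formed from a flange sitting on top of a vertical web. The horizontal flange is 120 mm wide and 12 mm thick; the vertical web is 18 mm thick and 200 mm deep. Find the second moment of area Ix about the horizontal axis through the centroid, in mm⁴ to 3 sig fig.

Decompose the section into non-overlapping parts with the origin at the bottom-left of its bounding rectangle.
Flange: 120 × 12, A = 1 440 mm², y = 206 mm, Ī = 17 280 mm⁴.
Web: 18 × 200, A = 3 600 mm², y = 100 mm, Ī = 12 000 000 mm⁴.
Centroid: ȳ = ΣA·y / ΣA = 130.29 mm.
Transfer each piece to the horizontal axis through the centroid using Ī + A·d² with d = y − 130.29:
  flange: d = 75.714 mm → contributes +8 272 300 mm⁴
  web: d = -30.286 mm → contributes +15 302 008 mm⁴
Total I = 23 574 309 mm⁴.

Ix ≈ 2.36 × 10⁷ mm⁴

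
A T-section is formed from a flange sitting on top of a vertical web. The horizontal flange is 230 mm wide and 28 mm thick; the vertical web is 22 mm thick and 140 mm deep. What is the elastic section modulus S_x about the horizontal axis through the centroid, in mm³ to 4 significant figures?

S_x ≈ 1.589 × 10⁵ mm³

Break the section into simple shapes (no overlaps), measuring from the bottom-left corner of the bounding box.
Flange: 230 × 28, A = 6 440 mm², y = 154 mm, Ī = 420 747 mm⁴.
Web: 22 × 140, A = 3 080 mm², y = 70 mm, Ī = 5 030 667 mm⁴.
Centroid: ȳ = ΣA·y / ΣA = 126.824 mm.
Transfer each piece to the horizontal axis through the centroid using Ī + A·d² with d = y − 126.824:
  flange: d = 27.1765 mm → contributes +5 177 077 mm⁴
  web: d = -56.8235 mm → contributes +14 975 720 mm⁴
Total I = 20 152 797 mm⁴.
Extreme fibre distance c = 126.824 mm; S = I/c = 158 904 mm³.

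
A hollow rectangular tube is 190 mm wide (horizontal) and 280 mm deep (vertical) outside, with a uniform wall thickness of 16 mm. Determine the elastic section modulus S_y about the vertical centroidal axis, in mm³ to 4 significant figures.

S_y ≈ 8.266 × 10⁵ mm³

Break the section into simple shapes (no overlaps), measuring from the bottom-left corner of the bounding box.
Outer rectangle: 190 × 280, A = 53 200 mm², x = 95 mm, Ī = 160 043 333 mm⁴.
Inner void (subtracted): 158 × 248, A = 39 184 mm², x = 95 mm, Ī = 81 515 781 mm⁴.
By symmetry the centroid is at mid-width, x̄ = 95 mm.
All pieces are centred on the vertical centroidal axis, so I = ΣĪ (holes subtracted) = 78 527 552 mm⁴.
Extreme fibre distance c = 95 mm; S = I/c = 826 606 mm³.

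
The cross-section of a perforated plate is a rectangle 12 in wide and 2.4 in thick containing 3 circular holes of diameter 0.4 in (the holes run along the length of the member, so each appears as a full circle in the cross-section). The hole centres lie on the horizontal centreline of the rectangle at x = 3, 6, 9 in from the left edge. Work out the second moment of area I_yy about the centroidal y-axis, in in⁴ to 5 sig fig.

I_yy ≈ 343.33 in⁴

Break the section into simple shapes (no overlaps), measuring from the bottom-left corner of the bounding box.
Plate: 12 × 2.4, A = 28.8 in², x = 6 in, Ī = 345.6 in⁴.
Hole 1 (subtracted): ⌀0.4, A = 0.1256637 in², x = 3 in, Ī = 0.001256637 in⁴.
Hole 2 (subtracted): ⌀0.4, A = 0.1256637 in², x = 6 in, Ī = 0.001256637 in⁴.
Hole 3 (subtracted): ⌀0.4, A = 0.1256637 in², x = 9 in, Ī = 0.001256637 in⁴.
By symmetry the centroid is at mid-width, x̄ = 6 in.
Transfer each piece to the centroidal y-axis using Ī + A·d² with d = x − 6:
  plate: d = 0 in → contributes +345.6 in⁴
  hole 1: d = -3 in → contributes −1.13223 in⁴
  hole 2: d = 0 in → contributes −0.001256637 in⁴
  hole 3: d = 3 in → contributes −1.13223 in⁴
Total I = 343.3343 in⁴.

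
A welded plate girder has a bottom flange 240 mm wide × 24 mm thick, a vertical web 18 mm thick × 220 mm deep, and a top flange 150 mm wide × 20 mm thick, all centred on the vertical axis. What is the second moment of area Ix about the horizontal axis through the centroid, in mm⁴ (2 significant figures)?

Ix ≈ 1.4 × 10⁸ mm⁴

Break the section into simple shapes (no overlaps), measuring from the bottom-left corner of the bounding box.
Bottom plate: 240 × 24, A = 5 760 mm², y = 12 mm, Ī = 276 480 mm⁴.
Web plate: 18 × 220, A = 3 960 mm², y = 134 mm, Ī = 15 972 000 mm⁴.
Top plate: 150 × 20, A = 3 000 mm², y = 254 mm, Ī = 100 000 mm⁴.
Centroid: ȳ = ΣA·y / ΣA = 107.1 mm.
Transfer each piece to the horizontal axis through the centroid using Ī + A·d² with d = y − 107.1:
  bottom plate: d = -95.06 mm → contributes +52 322 446 mm⁴
  web plate: d = 26.94 mm → contributes +18 846 749 mm⁴
  top plate: d = 146.9 mm → contributes +64 877 085 mm⁴
Total I = 136 046 279 mm⁴.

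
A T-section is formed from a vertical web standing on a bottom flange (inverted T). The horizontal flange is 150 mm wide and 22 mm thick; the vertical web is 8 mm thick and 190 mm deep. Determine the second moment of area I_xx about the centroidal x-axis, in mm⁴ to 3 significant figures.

I_xx ≈ 1.64 × 10⁷ mm⁴

Treat the section as a set of non-overlapping primitives; coordinates are from the bounding-box lower-left.
Flange: 150 × 22, A = 3 300 mm², y = 11 mm, Ī = 133 100 mm⁴.
Web: 8 × 190, A = 1 520 mm², y = 117 mm, Ī = 4 572 667 mm⁴.
Centroid: ȳ = ΣA·y / ΣA = 44.427 mm.
Transfer each piece to the centroidal x-axis using Ī + A·d² with d = y − 44.427:
  flange: d = -33.427 mm → contributes +3 820 487 mm⁴
  web: d = 72.573 mm → contributes +12 578 179 mm⁴
Total I = 16 398 666 mm⁴.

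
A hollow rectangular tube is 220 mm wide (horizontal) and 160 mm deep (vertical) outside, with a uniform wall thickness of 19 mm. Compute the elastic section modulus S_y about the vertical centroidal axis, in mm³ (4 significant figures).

Break the section into simple shapes (no overlaps), measuring from the bottom-left corner of the bounding box.
Outer rectangle: 220 × 160, A = 35 200 mm², x = 110 mm, Ī = 141 973 333 mm⁴.
Inner void (subtracted): 182 × 122, A = 22 204 mm², x = 110 mm, Ī = 61 290 441 mm⁴.
By symmetry the centroid is at mid-width, x̄ = 110 mm.
All pieces are centred on the vertical centroidal axis, so I = ΣĪ (holes subtracted) = 80 682 892 mm⁴.
Extreme fibre distance c = 110 mm; S = I/c = 733 481 mm³.

S_y ≈ 7.335 × 10⁵ mm³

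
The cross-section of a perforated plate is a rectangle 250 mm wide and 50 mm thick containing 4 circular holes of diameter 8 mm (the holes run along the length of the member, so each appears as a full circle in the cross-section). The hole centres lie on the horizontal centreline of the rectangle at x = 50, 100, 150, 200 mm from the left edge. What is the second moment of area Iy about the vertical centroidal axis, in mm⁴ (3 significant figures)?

Decompose the section into non-overlapping parts with the origin at the bottom-left of its bounding rectangle.
Plate: 250 × 50, A = 12 500 mm², x = 125 mm, Ī = 65 104 167 mm⁴.
Hole 1 (subtracted): ⌀8, A = 50.265 mm², x = 50 mm, Ī = 201.06 mm⁴.
Hole 2 (subtracted): ⌀8, A = 50.265 mm², x = 100 mm, Ī = 201.06 mm⁴.
Hole 3 (subtracted): ⌀8, A = 50.265 mm², x = 150 mm, Ī = 201.06 mm⁴.
Hole 4 (subtracted): ⌀8, A = 50.265 mm², x = 200 mm, Ī = 201.06 mm⁴.
By symmetry the centroid is at mid-width, x̄ = 125 mm.
Transfer each piece to the vertical centroidal axis using Ī + A·d² with d = x − 125:
  plate: d = 0 mm → contributes +65 104 167 mm⁴
  hole 1: d = -75 mm → contributes −282 944 mm⁴
  hole 2: d = -25 mm → contributes −31 617 mm⁴
  hole 3: d = 25 mm → contributes −31 617 mm⁴
  hole 4: d = 75 mm → contributes −282 944 mm⁴
Total I = 64 475 044 mm⁴.

Iy ≈ 6.45 × 10⁷ mm⁴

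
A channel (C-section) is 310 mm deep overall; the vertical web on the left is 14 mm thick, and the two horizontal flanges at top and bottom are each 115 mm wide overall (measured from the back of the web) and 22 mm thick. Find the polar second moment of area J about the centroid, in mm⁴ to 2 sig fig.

J ≈ 1.4 × 10⁸ mm⁴

Break the section into simple shapes (no overlaps), measuring from the bottom-left corner of the bounding box.
Web: 14 × 310, A = 4 340 mm², y = 155 mm, Ī = 34 756 167 mm⁴.
Top flange (beyond web): 101 × 22, A = 2 222 mm², y = 299 mm, Ī = 89 621 mm⁴.
Bottom flange (beyond web): 101 × 22, A = 2 222 mm², y = 11 mm, Ī = 89 621 mm⁴.
By symmetry the centroid is at mid-height, ȳ = 155 mm.
Transfer each piece to the centroidal x-axis using Ī + A·d² with d = y − 155:
  web: d = 0 mm → contributes +34 756 167 mm⁴
  top flange (beyond web): d = 144 mm → contributes +46 165 013 mm⁴
  bottom flange (beyond web): d = -144 mm → contributes +46 165 013 mm⁴
Total I = 127 086 192 mm⁴.
For the y-axis: x̄ = 36.09 mm.
Repeating about the centroidal y-axis gives I_y = 11 108 164 mm⁴.
Polar second moment: J = I_x + I_y = 138 194 356 mm⁴.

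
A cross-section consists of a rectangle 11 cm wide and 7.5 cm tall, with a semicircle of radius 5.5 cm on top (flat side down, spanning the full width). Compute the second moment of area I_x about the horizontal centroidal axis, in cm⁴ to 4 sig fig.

Decompose the section into non-overlapping parts with the origin at the bottom-left of its bounding rectangle.
Rectangular body: 11 × 7.5, A = 82.5 cm², y = 3.75 cm, Ī = 386.719 cm⁴.
Semicircular cap: semicircle r = 5.5, A = 47.5166 cm², y = 9.83427 cm, Ī = 100.434 cm⁴.
Centroid: ȳ = ΣA·y / ΣA = 5.97359 cm.
Transfer each piece to the horizontal centroidal axis using Ī + A·d² with d = y − 5.97359:
  rectangular body: d = -2.22359 cm → contributes +794.629 cm⁴
  semicircular cap: d = 3.86068 cm → contributes +808.662 cm⁴
Total I = 1603.29 cm⁴.

I_x ≈ 1603 cm⁴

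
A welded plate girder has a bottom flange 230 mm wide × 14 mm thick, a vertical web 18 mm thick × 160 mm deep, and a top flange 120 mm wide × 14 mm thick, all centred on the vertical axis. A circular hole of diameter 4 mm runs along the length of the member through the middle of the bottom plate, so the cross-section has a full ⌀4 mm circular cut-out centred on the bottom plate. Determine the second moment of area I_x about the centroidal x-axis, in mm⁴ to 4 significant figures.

Decompose the section into non-overlapping parts with the origin at the bottom-left of its bounding rectangle.
Bottom plate: 230 × 14, A = 3 220 mm², y = 7 mm, Ī = 52593.3 mm⁴.
Web plate: 18 × 160, A = 2 880 mm², y = 94 mm, Ī = 6 144 000 mm⁴.
Top plate: 120 × 14, A = 1 680 mm², y = 181 mm, Ī = 27 440 mm⁴.
Hole (subtracted): ⌀4, A = 12.5664 mm², y = 7 mm, Ī = 12.5664 mm⁴.
Centroid: ȳ = ΣA·y / ΣA = 76.8918 mm.
Transfer each piece to the centroidal x-axis using Ī + A·d² with d = y − 76.8918:
  bottom plate: d = -69.8918 mm → contributes +15 781 859 mm⁴
  web plate: d = 17.1082 mm → contributes +6 986 948 mm⁴
  top plate: d = 104.108 mm → contributes +18 236 145 mm⁴
  hole: d = -69.8918 mm → contributes −61397.6 mm⁴
Total I = 40 943 555 mm⁴.

I_x ≈ 4.094 × 10⁷ mm⁴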